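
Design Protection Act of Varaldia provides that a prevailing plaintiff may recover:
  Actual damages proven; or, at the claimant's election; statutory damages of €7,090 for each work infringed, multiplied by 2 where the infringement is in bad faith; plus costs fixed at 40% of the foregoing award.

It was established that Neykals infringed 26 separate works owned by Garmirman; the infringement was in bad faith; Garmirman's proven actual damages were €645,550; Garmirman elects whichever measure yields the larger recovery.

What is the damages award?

Statutory damages: 26 × €7,090 = €184,340
Doubled: 2 × €184,340 = €368,680
Greater of actual damages (€645,550) or enhanced statutory damages (€368,680): €645,550
Costs: 40% of €645,550 = €258,220
Award plus costs: €645,550 + €258,220 = €903,770

Award: €903,770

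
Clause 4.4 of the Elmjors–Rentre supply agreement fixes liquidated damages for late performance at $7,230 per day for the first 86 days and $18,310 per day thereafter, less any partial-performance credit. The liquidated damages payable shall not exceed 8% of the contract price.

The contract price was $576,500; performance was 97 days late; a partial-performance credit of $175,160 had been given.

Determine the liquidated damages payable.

$46,120

First 86 days: 86 × $7,230 = $621,780
Remaining days: (97 − 86) × $18,310 = $201,410
Accrued per-day damages: $621,780 + $201,410 = $823,190
Less partial-performance credit: $823,190 − $175,160 = $648,030
Cap: 8% of $576,500 = $46,120
Cap at $46,120: $648,030 exceeds the cap → $46,120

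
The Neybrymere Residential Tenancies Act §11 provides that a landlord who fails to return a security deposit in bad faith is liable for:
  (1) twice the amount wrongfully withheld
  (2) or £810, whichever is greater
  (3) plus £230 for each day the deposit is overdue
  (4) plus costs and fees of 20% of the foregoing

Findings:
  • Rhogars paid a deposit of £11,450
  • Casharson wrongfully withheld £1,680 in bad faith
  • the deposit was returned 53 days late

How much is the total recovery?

Doubled: 2 × £1,680 = £3,360
Minimum £810: £3,360 meets the minimum, no increase.
Late-return penalty: 53 × £230 = £12,190
Damages plus late penalty: £3,360 + £12,190 = £15,550
Costs and fees: 20% of £15,550 = £3,110
Total recovery: £15,550 + £3,110 = £18,660

£18,660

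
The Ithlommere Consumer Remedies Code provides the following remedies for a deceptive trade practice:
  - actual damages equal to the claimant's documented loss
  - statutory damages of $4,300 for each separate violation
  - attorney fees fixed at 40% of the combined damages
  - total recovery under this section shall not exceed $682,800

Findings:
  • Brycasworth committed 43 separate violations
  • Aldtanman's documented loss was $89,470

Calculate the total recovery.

Statutory damages: 43 × $4,300 = $184,900
Combined damages: $89,470 + $184,900 = $274,370
Attorney fees: 40% of $274,370 = $109,748
Total before cap: $274,370 + $109,748 = $384,118
Cap at $682,800: $384,118 is within the cap, no reduction.

$384,118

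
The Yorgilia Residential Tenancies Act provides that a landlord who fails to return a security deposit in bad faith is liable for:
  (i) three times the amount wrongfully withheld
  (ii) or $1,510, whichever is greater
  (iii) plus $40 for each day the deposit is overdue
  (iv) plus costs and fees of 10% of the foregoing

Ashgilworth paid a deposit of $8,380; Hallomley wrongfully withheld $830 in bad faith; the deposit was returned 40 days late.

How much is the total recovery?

Trebled: 3 × $830 = $2,490
Minimum $1,510: $2,490 meets the minimum, no increase.
Late-return penalty: 40 × $40 = $1,600
Damages plus late penalty: $2,490 + $1,600 = $4,090
Costs and fees: 10% of $4,090 = $409
Total recovery: $4,090 + $409 = $4,499

$4,499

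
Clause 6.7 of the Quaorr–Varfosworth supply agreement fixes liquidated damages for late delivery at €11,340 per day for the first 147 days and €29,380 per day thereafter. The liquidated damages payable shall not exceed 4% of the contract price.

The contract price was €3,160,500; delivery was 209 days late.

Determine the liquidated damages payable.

€126,420

First 147 days: 147 × €11,340 = €1,666,980
Remaining days: (209 − 147) × €29,380 = €1,821,560
Accrued per-day damages: €1,666,980 + €1,821,560 = €3,488,540
Cap: 4% of €3,160,500 = €126,420
Cap at €126,420: €3,488,540 exceeds the cap → €126,420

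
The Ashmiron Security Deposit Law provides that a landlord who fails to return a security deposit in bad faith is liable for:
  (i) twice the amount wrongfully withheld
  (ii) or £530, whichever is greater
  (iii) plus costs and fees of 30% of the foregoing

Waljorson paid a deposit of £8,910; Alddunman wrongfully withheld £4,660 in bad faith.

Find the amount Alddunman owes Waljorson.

Doubled: 2 × £4,660 = £9,320
Minimum £530: £9,320 meets the minimum, no increase.
Costs and fees: 30% of £9,320 = £2,796
Total recovery: £9,320 + £2,796 = £12,116

£12,116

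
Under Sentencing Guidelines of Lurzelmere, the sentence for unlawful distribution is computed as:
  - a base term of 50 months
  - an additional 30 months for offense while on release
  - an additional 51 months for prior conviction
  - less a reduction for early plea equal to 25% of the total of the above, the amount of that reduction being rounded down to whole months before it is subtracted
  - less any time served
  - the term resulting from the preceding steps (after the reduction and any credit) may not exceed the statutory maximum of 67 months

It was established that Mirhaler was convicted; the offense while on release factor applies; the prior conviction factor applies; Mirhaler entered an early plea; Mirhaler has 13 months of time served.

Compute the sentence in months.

67 months

Offense while on release enhancement: +30 months
Prior conviction enhancement: +51 months
Adjusted term: 50 months + 30 months + 51 months = 131 months
Early plea reduction: 25% of 131 months = 32 months (rounded down)
After reduction: 131 − 32 = 99 months
Less time served: 99 months − 13 months = 86 months
Cap at 67 months: 86 months exceeds the cap → 67 months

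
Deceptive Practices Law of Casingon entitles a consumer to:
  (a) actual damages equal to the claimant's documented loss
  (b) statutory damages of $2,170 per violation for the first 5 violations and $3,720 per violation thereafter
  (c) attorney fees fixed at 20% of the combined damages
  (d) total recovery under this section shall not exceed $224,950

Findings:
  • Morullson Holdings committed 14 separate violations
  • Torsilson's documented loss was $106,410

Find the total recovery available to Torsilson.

First 5 violations: 5 × $2,170 = $10,850
Remaining violations: (14 − 5) × $3,720 = $33,480
Statutory damages: $10,850 + $33,480 = $44,330
Combined damages: $106,410 + $44,330 = $150,740
Attorney fees: 20% of $150,740 = $30,148
Total before cap: $150,740 + $30,148 = $180,888
Cap at $224,950: $180,888 is within the cap, no reduction.

$180,888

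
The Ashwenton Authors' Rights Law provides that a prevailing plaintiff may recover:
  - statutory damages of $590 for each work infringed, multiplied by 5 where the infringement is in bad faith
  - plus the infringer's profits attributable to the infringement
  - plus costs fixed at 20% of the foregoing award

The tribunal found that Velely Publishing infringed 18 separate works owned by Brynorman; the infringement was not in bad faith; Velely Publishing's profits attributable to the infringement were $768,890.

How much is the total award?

$935,412

Statutory damages: 18 × $590 = $10,620
Infringement not in bad faith: no ×5 enhancement.
Combined award: $10,620 + $768,890 = $779,510
Costs: 20% of $779,510 = $155,902
Award plus costs: $779,510 + $155,902 = $935,412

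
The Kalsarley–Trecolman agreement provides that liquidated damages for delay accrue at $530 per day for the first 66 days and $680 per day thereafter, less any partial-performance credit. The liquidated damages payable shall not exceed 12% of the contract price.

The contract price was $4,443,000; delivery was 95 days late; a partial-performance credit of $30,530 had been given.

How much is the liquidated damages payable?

$24,170

First 66 days: 66 × $530 = $34,980
Remaining days: (95 − 66) × $680 = $19,720
Accrued per-day damages: $34,980 + $19,720 = $54,700
Less partial-performance credit: $54,700 − $30,530 = $24,170
Cap: 12% of $4,443,000 = $533,160
Cap at $533,160: $24,170 is within the cap, no reduction.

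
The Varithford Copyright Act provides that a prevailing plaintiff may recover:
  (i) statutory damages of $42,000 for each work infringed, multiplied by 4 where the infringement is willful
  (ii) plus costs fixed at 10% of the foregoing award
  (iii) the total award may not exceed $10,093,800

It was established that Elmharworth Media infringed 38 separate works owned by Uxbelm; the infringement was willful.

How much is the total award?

Award: $7,022,400

Statutory damages: 38 × $42,000 = $1,596,000
Multiplied by 4: 4 × $1,596,000 = $6,384,000
Costs: 10% of $6,384,000 = $638,400
Award plus costs: $6,384,000 + $638,400 = $7,022,400
Cap at $10,093,800: $7,022,400 is within the cap, no reduction.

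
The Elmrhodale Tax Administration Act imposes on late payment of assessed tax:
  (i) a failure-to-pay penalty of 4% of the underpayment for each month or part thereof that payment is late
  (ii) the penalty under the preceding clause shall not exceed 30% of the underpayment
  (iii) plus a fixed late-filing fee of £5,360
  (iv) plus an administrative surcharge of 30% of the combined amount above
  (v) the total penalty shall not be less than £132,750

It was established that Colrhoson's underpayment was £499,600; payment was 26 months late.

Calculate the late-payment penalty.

Accrued rate: 4% × 26 = 104%, capped at 30% → 30%
Failure-to-pay penalty: 30% of £499,600 = £149,880
Penalty before surcharge: £149,880 + £5,360 = £155,240
Administrative surcharge: 30% of £155,240 = £46,572
Total penalty: £155,240 + £46,572 = £201,812
Minimum £132,750: £201,812 meets the minimum, no increase.

£201,812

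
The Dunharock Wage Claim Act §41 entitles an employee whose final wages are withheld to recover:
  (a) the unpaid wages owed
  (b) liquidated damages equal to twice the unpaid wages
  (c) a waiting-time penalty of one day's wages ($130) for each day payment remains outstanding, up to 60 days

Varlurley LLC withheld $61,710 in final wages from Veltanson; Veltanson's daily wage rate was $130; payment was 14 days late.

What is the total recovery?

$186,950

Doubled: 2 × $61,710 = $123,420
Penalty days: min(14, 60) = 14
Waiting-time penalty: 14 × $130 = $1,820
Total award: $61,710 + $123,420 + $1,820 = $186,950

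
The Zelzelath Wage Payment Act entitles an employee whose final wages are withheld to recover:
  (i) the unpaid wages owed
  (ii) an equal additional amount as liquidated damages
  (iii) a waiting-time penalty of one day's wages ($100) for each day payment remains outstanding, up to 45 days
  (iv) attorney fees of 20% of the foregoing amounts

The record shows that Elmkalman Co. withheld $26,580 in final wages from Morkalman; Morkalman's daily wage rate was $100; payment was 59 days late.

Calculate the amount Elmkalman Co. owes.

Liquidated damages (equal amount): $26,580
Penalty days: min(59, 45) = 45
Waiting-time penalty: 45 × $100 = $4,500
Subtotal: $26,580 + $26,580 + $4,500 = $57,660
Attorney fees: 20% of $57,660 = $11,532
Total award: $57,660 + $11,532 = $69,192

$69,192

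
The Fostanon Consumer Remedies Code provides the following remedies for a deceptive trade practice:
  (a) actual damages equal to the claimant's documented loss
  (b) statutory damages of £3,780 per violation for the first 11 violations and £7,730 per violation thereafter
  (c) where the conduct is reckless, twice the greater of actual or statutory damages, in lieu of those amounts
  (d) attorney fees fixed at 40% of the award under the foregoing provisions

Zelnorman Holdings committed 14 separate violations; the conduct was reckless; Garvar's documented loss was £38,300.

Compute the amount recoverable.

£181,356

First 11 violations: 11 × £3,780 = £41,580
Remaining violations: (14 − 11) × £7,730 = £23,190
Statutory damages: £41,580 + £23,190 = £64,770
Greater of actual damages (£38,300) or statutory damages (£64,770): £64,770
Doubled: 2 × £64,770 = £129,540
Attorney fees: 40% of £129,540 = £51,816
Total recovery: £129,540 + £51,816 = £181,356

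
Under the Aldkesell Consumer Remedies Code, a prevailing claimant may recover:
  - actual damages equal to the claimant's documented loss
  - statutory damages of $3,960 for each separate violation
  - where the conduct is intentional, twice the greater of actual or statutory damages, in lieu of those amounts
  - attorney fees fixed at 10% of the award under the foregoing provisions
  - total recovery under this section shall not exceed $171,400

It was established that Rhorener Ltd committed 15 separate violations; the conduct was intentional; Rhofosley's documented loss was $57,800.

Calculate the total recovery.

Statutory damages: 15 × $3,960 = $59,400
Greater of actual damages ($57,800) or statutory damages ($59,400): $59,400
Doubled: 2 × $59,400 = $118,800
Attorney fees: 10% of $118,800 = $11,880
Total before cap: $118,800 + $11,880 = $130,680
Cap at $171,400: $130,680 is within the cap, no reduction.

Total recovery: $130,680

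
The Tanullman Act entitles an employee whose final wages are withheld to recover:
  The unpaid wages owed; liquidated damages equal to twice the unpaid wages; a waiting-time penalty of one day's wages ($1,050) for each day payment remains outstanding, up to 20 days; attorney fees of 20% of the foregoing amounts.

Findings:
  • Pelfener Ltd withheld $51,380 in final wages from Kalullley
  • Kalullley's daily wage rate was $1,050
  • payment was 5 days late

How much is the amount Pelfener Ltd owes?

$191,268

Doubled: 2 × $51,380 = $102,760
Penalty days: min(5, 20) = 5
Waiting-time penalty: 5 × $1,050 = $5,250
Subtotal: $51,380 + $102,760 + $5,250 = $159,390
Attorney fees: 20% of $159,390 = $31,878
Total award: $159,390 + $31,878 = $191,268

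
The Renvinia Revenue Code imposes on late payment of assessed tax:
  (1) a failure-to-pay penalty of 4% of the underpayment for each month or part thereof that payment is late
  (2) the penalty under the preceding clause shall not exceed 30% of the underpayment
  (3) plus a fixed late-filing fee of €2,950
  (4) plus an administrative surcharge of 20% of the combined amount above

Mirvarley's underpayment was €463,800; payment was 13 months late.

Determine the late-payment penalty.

Accrued rate: 4% × 13 = 52%, capped at 30% → 30%
Failure-to-pay penalty: 30% of €463,800 = €139,140
Penalty before surcharge: €139,140 + €2,950 = €142,090
Administrative surcharge: 20% of €142,090 = €28,418
Total penalty: €142,090 + €28,418 = €170,508

€170,508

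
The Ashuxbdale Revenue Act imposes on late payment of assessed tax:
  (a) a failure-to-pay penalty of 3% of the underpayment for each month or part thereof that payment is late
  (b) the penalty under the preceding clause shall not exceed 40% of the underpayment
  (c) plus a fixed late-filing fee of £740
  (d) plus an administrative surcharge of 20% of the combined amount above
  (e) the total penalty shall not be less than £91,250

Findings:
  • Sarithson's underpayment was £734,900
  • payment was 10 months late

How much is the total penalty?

Accrued rate: 3% × 10 = 30%, capped at 40% → 30%
Failure-to-pay penalty: 30% of £734,900 = £220,470
Penalty before surcharge: £220,470 + £740 = £221,210
Administrative surcharge: 20% of £221,210 = £44,242
Total penalty: £221,210 + £44,242 = £265,452
Minimum £91,250: £265,452 meets the minimum, no increase.

Penalty: £265,452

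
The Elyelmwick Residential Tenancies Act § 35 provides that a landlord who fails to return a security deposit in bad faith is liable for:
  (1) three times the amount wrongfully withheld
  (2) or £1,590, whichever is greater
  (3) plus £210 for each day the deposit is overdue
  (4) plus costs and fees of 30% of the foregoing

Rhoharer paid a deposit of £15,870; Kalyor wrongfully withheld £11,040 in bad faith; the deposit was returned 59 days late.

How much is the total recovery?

Trebled: 3 × £11,040 = £33,120
Minimum £1,590: £33,120 meets the minimum, no increase.
Late-return penalty: 59 × £210 = £12,390
Damages plus late penalty: £33,120 + £12,390 = £45,510
Costs and fees: 30% of £45,510 = £13,653
Total recovery: £45,510 + £13,653 = £59,163

£59,163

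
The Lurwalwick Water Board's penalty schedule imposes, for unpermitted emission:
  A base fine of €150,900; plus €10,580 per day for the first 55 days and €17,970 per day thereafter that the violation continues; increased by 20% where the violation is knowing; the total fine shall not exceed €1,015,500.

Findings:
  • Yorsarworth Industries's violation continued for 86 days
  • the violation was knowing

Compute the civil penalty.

First 55 days: 55 × €10,580 = €581,900
Remaining days: (86 − 55) × €17,970 = €557,070
Per-day component: €581,900 + €557,070 = €1,138,970
Base plus per-day: €150,900 + €1,138,970 = €1,289,870
Enhancement: 20% of €1,289,870 = €257,974
Enhanced fine: €1,289,870 + €257,974 = €1,547,844
Cap at €1,015,500: €1,547,844 exceeds the cap → €1,015,500

€1,015,500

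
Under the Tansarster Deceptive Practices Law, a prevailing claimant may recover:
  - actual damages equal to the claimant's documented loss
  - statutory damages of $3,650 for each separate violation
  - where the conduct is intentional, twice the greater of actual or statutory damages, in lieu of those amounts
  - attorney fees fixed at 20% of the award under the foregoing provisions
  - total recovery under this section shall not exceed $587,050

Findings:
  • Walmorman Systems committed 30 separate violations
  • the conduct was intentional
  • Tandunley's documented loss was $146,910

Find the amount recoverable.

Statutory damages: 30 × $3,650 = $109,500
Greater of actual damages ($146,910) or statutory damages ($109,500): $146,910
Doubled: 2 × $146,910 = $293,820
Attorney fees: 20% of $293,820 = $58,764
Total before cap: $293,820 + $58,764 = $352,584
Cap at $587,050: $352,584 is within the cap, no reduction.

Total recovery: $352,584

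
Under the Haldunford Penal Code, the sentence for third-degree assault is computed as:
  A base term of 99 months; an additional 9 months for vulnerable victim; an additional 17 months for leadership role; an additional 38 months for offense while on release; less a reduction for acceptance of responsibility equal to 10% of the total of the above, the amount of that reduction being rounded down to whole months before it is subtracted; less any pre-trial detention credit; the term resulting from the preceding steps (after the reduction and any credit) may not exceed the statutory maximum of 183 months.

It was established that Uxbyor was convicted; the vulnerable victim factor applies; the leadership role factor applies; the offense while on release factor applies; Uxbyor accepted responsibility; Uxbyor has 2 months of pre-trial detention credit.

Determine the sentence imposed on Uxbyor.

145 months

Vulnerable victim enhancement: +9 months
Leadership role enhancement: +17 months
Offense while on release enhancement: +38 months
Adjusted term: 99 months + 9 months + 17 months + 38 months = 163 months
Acceptance of responsibility reduction: 10% of 163 months = 16 months (rounded down)
After reduction: 163 − 16 = 147 months
Less pre-trial detention credit: 147 months − 2 months = 145 months
Cap at 183 months: 145 months is within the cap, no reduction.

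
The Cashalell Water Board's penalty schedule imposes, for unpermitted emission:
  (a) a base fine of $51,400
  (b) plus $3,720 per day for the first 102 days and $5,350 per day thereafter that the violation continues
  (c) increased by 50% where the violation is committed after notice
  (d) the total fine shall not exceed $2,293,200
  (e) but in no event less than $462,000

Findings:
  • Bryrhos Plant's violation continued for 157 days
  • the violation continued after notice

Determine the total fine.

First 102 days: 102 × $3,720 = $379,440
Remaining days: (157 − 102) × $5,350 = $294,250
Per-day component: $379,440 + $294,250 = $673,690
Base plus per-day: $51,400 + $673,690 = $725,090
Enhancement: 50% of $725,090 = $362,545
Enhanced fine: $725,090 + $362,545 = $1,087,635
Cap at $2,293,200: $1,087,635 is within the cap, no reduction.
Minimum $462,000: $1,087,635 meets the minimum, no increase.

$1,087,635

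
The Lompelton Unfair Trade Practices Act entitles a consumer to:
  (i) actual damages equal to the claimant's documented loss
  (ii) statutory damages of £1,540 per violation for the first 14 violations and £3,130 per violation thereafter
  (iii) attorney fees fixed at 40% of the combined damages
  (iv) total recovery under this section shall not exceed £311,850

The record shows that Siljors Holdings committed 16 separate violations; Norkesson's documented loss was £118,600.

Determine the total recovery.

Total recovery: £204,988

First 14 violations: 14 × £1,540 = £21,560
Remaining violations: (16 − 14) × £3,130 = £6,260
Statutory damages: £21,560 + £6,260 = £27,820
Combined damages: £118,600 + £27,820 = £146,420
Attorney fees: 40% of £146,420 = £58,568
Total before cap: £146,420 + £58,568 = £204,988
Cap at £311,850: £204,988 is within the cap, no reduction.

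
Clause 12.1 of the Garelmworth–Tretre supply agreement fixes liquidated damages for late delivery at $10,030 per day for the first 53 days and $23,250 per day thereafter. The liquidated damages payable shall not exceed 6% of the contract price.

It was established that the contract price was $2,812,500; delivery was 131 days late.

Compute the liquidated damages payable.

First 53 days: 53 × $10,030 = $531,590
Remaining days: (131 − 53) × $23,250 = $1,813,500
Accrued per-day damages: $531,590 + $1,813,500 = $2,345,090
Cap: 6% of $2,812,500 = $168,750
Cap at $168,750: $2,345,090 exceeds the cap → $168,750

$168,750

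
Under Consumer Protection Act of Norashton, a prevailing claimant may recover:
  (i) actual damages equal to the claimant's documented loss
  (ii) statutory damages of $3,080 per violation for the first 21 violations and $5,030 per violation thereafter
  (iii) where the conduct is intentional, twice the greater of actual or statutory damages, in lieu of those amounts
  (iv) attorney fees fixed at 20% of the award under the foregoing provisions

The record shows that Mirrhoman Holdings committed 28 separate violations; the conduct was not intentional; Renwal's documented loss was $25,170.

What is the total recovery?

$150,072

First 21 violations: 21 × $3,080 = $64,680
Remaining violations: (28 − 21) × $5,030 = $35,210
Statutory damages: $64,680 + $35,210 = $99,890
Conduct not intentional: the in-lieu enhancement does not apply.
Actual plus statutory damages: $25,170 + $99,890 = $125,060
Attorney fees: 20% of $125,060 = $25,012
Total recovery: $125,060 + $25,012 = $150,072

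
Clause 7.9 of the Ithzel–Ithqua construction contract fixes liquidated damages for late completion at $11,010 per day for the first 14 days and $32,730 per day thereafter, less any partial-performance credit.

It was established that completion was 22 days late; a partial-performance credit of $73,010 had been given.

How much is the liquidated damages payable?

First 14 days: 14 × $11,010 = $154,140
Remaining days: (22 − 14) × $32,730 = $261,840
Accrued per-day damages: $154,140 + $261,840 = $415,980
Less partial-performance credit: $415,980 − $73,010 = $342,970

Liquidated damages: $342,970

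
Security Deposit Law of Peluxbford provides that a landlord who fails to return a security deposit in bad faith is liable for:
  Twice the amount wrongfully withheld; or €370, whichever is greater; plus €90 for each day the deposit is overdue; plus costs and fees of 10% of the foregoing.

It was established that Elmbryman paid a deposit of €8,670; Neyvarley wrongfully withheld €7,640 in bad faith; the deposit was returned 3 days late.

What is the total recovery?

Doubled: 2 × €7,640 = €15,280
Minimum €370: €15,280 meets the minimum, no increase.
Late-return penalty: 3 × €90 = €270
Damages plus late penalty: €15,280 + €270 = €15,550
Costs and fees: 10% of €15,550 = €1,555
Total recovery: €15,550 + €1,555 = €17,105

€17,105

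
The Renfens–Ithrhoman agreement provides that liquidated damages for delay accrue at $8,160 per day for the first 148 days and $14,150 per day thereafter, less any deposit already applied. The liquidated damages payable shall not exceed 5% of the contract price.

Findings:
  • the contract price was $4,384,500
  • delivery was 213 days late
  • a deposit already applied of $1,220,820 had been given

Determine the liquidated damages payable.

First 148 days: 148 × $8,160 = $1,207,680
Remaining days: (213 − 148) × $14,150 = $919,750
Accrued per-day damages: $1,207,680 + $919,750 = $2,127,430
Less deposit already applied: $2,127,430 − $1,220,820 = $906,610
Cap: 5% of $4,384,500 = $219,225
Cap at $219,225: $906,610 exceeds the cap → $219,225

$219,225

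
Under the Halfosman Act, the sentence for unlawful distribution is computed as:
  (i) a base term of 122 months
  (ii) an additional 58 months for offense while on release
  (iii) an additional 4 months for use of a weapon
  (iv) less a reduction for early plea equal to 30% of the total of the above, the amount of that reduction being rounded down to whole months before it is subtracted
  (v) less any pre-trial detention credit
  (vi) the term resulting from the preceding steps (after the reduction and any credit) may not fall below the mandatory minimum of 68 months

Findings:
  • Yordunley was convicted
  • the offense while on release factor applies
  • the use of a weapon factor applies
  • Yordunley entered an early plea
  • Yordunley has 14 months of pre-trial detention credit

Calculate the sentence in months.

Offense while on release enhancement: +58 months
Use of a weapon enhancement: +4 months
Adjusted term: 122 months + 58 months + 4 months = 184 months
Early plea reduction: 30% of 184 months = 55 months (rounded down)
After reduction: 184 − 55 = 129 months
Less pre-trial detention credit: 129 months − 14 months = 115 months
Minimum 68 months: 115 months meets the minimum, no increase.

Sentence: 115 months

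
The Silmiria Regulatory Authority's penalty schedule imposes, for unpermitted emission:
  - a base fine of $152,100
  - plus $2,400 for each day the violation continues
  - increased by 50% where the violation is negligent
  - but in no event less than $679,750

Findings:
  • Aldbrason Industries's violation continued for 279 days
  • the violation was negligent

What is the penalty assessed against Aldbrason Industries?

Per-day component: 279 × $2,400 = $669,600
Base plus per-day: $152,100 + $669,600 = $821,700
Enhancement: 50% of $821,700 = $410,850
Enhanced fine: $821,700 + $410,850 = $1,232,550
Minimum $679,750: $1,232,550 meets the minimum, no increase.

$1,232,550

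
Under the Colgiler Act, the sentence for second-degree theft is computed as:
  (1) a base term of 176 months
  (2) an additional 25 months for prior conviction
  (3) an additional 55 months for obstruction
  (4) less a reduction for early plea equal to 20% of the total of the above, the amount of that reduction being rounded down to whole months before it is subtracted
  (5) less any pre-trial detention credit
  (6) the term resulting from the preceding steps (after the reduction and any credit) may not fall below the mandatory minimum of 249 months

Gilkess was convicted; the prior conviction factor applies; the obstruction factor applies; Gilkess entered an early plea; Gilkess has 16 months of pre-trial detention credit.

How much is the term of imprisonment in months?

Prior conviction enhancement: +25 months
Obstruction enhancement: +55 months
Adjusted term: 176 months + 25 months + 55 months = 256 months
Early plea reduction: 20% of 256 months = 51 months (rounded down)
After reduction: 256 − 51 = 205 months
Less pre-trial detention credit: 205 months − 16 months = 189 months
Minimum 249 months: 189 months is below the minimum → 249 months

249 months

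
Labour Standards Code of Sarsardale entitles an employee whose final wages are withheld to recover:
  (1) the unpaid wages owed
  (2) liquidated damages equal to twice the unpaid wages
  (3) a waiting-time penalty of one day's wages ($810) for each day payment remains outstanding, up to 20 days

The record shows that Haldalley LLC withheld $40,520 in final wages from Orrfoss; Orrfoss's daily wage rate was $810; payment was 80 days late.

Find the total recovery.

Doubled: 2 × $40,520 = $81,040
Penalty days: min(80, 20) = 20
Waiting-time penalty: 20 × $810 = $16,200
Total award: $40,520 + $81,040 + $16,200 = $137,760

$137,760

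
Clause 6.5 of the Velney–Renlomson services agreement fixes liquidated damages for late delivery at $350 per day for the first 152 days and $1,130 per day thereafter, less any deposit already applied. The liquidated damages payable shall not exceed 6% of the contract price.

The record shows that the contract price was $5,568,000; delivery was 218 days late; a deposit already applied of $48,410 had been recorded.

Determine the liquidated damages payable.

First 152 days: 152 × $350 = $53,200
Remaining days: (218 − 152) × $1,130 = $74,580
Accrued per-day damages: $53,200 + $74,580 = $127,780
Less deposit already applied: $127,780 − $48,410 = $79,370
Cap: 6% of $5,568,000 = $334,080
Cap at $334,080: $79,370 is within the cap, no reduction.

$79,370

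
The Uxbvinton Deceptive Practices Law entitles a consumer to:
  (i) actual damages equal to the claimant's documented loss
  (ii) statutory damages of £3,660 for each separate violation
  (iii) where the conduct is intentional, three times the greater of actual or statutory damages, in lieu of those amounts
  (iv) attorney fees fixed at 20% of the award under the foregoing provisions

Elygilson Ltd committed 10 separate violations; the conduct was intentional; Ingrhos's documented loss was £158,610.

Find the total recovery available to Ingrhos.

Statutory damages: 10 × £3,660 = £36,600
Greater of actual damages (£158,610) or statutory damages (£36,600): £158,610
Trebled: 3 × £158,610 = £475,830
Attorney fees: 20% of £475,830 = £95,166
Total recovery: £475,830 + £95,166 = £570,996

£570,996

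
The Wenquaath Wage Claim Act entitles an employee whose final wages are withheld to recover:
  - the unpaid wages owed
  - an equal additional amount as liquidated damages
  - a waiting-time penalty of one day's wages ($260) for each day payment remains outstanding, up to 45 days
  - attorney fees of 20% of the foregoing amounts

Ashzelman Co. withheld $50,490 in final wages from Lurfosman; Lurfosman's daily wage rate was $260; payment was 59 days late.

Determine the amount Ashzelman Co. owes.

Total award: $135,216

Liquidated damages (equal amount): $50,490
Penalty days: min(59, 45) = 45
Waiting-time penalty: 45 × $260 = $11,700
Subtotal: $50,490 + $50,490 + $11,700 = $112,680
Attorney fees: 20% of $112,680 = $22,536
Total award: $112,680 + $22,536 = $135,216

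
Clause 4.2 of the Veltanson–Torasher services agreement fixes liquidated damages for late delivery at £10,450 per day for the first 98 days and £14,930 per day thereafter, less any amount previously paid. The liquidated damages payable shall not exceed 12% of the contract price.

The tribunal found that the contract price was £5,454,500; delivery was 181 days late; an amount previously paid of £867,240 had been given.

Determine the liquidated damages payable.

£654,540

First 98 days: 98 × £10,450 = £1,024,100
Remaining days: (181 − 98) × £14,930 = £1,239,190
Accrued per-day damages: £1,024,100 + £1,239,190 = £2,263,290
Less amount previously paid: £2,263,290 − £867,240 = £1,396,050
Cap: 12% of £5,454,500 = £654,540
Cap at £654,540: £1,396,050 exceeds the cap → £654,540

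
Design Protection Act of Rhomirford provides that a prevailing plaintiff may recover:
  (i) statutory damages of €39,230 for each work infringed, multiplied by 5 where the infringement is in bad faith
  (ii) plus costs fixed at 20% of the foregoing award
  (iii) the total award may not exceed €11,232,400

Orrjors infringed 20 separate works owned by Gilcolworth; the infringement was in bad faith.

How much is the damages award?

Statutory damages: 20 × €39,230 = €784,600
Multiplied by 5: 5 × €784,600 = €3,923,000
Costs: 20% of €3,923,000 = €784,600
Award plus costs: €3,923,000 + €784,600 = €4,707,600
Cap at €11,232,400: €4,707,600 is within the cap, no reduction.

€4,707,600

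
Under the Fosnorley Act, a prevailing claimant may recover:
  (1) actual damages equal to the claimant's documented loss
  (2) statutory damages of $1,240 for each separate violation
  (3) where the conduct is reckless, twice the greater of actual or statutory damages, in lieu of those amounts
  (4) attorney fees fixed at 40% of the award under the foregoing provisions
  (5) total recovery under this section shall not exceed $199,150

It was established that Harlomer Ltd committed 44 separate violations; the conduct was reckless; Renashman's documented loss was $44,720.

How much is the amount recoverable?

Statutory damages: 44 × $1,240 = $54,560
Greater of actual damages ($44,720) or statutory damages ($54,560): $54,560
Doubled: 2 × $54,560 = $109,120
Attorney fees: 40% of $109,120 = $43,648
Total before cap: $109,120 + $43,648 = $152,768
Cap at $199,150: $152,768 is within the cap, no reduction.

$152,768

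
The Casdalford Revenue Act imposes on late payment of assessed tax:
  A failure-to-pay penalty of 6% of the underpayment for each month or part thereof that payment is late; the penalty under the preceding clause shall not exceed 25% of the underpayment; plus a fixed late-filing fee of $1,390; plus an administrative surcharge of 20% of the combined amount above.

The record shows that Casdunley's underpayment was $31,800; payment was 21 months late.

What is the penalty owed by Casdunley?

$11,208

Accrued rate: 6% × 21 = 126%, capped at 25% → 25%
Failure-to-pay penalty: 25% of $31,800 = $7,950
Penalty before surcharge: $7,950 + $1,390 = $9,340
Administrative surcharge: 20% of $9,340 = $1,868
Total penalty: $9,340 + $1,868 = $11,208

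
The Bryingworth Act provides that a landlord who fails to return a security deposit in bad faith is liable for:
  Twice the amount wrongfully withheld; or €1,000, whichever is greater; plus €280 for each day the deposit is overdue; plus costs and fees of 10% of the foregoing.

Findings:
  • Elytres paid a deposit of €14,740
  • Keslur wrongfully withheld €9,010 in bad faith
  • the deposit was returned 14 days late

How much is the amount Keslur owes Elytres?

€24,134

Doubled: 2 × €9,010 = €18,020
Minimum €1,000: €18,020 meets the minimum, no increase.
Late-return penalty: 14 × €280 = €3,920
Damages plus late penalty: €18,020 + €3,920 = €21,940
Costs and fees: 10% of €21,940 = €2,194
Total recovery: €21,940 + €2,194 = €24,134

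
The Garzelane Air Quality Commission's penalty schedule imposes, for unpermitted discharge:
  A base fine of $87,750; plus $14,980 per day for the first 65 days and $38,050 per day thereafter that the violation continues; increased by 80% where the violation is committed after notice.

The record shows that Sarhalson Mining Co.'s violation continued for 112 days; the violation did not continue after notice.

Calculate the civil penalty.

First 65 days: 65 × $14,980 = $973,700
Remaining days: (112 − 65) × $38,050 = $1,788,350
Per-day component: $973,700 + $1,788,350 = $2,762,050
Base plus per-day: $87,750 + $2,762,050 = $2,849,800
The violation did not continue after notice: no 80% increase.

$2,849,800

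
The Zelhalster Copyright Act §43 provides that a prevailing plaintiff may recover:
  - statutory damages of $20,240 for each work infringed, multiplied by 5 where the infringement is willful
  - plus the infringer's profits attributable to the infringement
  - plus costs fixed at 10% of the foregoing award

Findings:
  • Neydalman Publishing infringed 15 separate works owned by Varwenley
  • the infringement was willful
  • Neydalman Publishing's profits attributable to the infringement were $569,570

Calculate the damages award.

Award: $2,296,327

Statutory damages: 15 × $20,240 = $303,600
Multiplied by 5: 5 × $303,600 = $1,518,000
Combined award: $1,518,000 + $569,570 = $2,087,570
Costs: 10% of $2,087,570 = $208,757
Award plus costs: $2,087,570 + $208,757 = $2,296,327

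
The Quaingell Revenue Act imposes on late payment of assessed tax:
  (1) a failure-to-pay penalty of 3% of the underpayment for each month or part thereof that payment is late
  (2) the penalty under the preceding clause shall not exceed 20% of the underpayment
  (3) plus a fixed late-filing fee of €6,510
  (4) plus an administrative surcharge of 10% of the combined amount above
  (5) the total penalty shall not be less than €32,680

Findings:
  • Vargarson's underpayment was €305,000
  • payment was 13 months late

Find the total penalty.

€74,261

Accrued rate: 3% × 13 = 39%, capped at 20% → 20%
Failure-to-pay penalty: 20% of €305,000 = €61,000
Penalty before surcharge: €61,000 + €6,510 = €67,510
Administrative surcharge: 10% of €67,510 = €6,751
Total penalty: €67,510 + €6,751 = €74,261
Minimum €32,680: €74,261 meets the minimum, no increase.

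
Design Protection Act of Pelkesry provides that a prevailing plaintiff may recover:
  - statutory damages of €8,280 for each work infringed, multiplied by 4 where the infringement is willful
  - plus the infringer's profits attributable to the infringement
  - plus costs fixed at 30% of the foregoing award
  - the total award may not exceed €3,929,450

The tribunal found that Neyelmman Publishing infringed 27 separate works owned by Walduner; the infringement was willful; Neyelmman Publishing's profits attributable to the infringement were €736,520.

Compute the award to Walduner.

Statutory damages: 27 × €8,280 = €223,560
Multiplied by 4: 4 × €223,560 = €894,240
Combined award: €894,240 + €736,520 = €1,630,760
Costs: 30% of €1,630,760 = €489,228
Award plus costs: €1,630,760 + €489,228 = €2,119,988
Cap at €3,929,450: €2,119,988 is within the cap, no reduction.

Award: €2,119,988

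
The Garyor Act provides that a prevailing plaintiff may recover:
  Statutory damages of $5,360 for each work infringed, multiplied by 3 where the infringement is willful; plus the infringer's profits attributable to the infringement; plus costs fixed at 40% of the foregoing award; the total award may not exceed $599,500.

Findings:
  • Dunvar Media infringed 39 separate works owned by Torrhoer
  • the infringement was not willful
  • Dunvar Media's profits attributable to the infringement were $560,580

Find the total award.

Award: $599,500

Statutory damages: 39 × $5,360 = $209,040
Infringement not willful: no ×3 enhancement.
Combined award: $209,040 + $560,580 = $769,620
Costs: 40% of $769,620 = $307,848
Award plus costs: $769,620 + $307,848 = $1,077,468
Cap at $599,500: $1,077,468 exceeds the cap → $599,500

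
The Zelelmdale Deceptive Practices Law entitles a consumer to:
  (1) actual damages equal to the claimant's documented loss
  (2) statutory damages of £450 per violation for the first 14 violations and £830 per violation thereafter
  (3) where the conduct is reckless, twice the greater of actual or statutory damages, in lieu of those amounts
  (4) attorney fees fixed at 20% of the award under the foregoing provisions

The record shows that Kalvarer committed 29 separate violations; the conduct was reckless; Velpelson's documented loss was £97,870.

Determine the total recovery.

First 14 violations: 14 × £450 = £6,300
Remaining violations: (29 − 14) × £830 = £12,450
Statutory damages: £6,300 + £12,450 = £18,750
Greater of actual damages (£97,870) or statutory damages (£18,750): £97,870
Doubled: 2 × £97,870 = £195,740
Attorney fees: 20% of £195,740 = £39,148
Total recovery: £195,740 + £39,148 = £234,888

£234,888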